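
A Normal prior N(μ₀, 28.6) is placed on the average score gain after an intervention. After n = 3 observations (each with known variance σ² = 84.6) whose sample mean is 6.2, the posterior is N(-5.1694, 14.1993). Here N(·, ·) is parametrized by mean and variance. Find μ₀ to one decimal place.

The posterior mean is a precision-weighted average: μ_n = (τ₀μ₀ + τ_data·x̄)/(τ₀+τ_data), with τ₀=1/σ₀² and τ_data=n/σ².
Here τ₀ = 1/28.6 = 0.034965 and τ_data = 3/84.6 = 0.035461, so τ_n = 0.070426.
Rearranging for μ₀: μ₀ = (μ_n·τ_n − τ_data·x̄)/τ₀ = (-5.1694·0.070426 − 0.035461·6.2) / 0.034965 = -0.583918/0.034965 ≈ -16.7.

μ₀ = -16.7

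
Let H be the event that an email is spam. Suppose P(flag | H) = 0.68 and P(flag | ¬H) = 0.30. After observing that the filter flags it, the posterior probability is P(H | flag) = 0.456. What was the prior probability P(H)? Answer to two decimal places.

Bayes' rule in odds form gives O(H|E) = O(H)·[P(E|H)/P(E|¬H)], hence O(H) = O(H|E)/LR.
Posterior odds = 0.456/(1−0.456) = 0.8382. LR = 0.68/0.30 = 2.2667.
Prior odds = 0.8382/2.2667 = 0.3698, so P(H) = 0.3698/(1+0.3698) ≈ 0.27.

P(H) = 0.27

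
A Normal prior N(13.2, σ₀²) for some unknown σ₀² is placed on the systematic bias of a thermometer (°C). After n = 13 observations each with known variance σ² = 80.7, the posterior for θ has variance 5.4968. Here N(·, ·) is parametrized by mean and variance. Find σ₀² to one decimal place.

σ₀² = 48.0

Posterior precision equals prior precision plus data precision: 1/σ_n² = 1/σ₀² + n/σ².
So 1/σ₀² = 1/5.4968 − 13/80.7 = 0.181924 − 0.161090 = 0.020834.
Hence σ₀² = 1/0.020834 ≈ 48.0.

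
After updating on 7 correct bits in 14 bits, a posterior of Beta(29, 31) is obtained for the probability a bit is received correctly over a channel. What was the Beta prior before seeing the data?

Beta(22, 24)

A Beta(α, β) prior with s successes and f failures in binomial data gives a Beta(α+s, β+f) posterior.
Subtract the data counts: 29−7=22, 31−7=24.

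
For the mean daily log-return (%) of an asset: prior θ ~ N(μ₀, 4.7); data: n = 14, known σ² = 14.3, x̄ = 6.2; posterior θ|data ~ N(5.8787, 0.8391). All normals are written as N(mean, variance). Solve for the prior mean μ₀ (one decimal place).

μ₀ = 4.4

With known observation variance, the Normal–Normal posterior has precision τ_n = τ₀ + n/σ² and mean μ_n = (τ₀μ₀ + (n/σ²)x̄)/τ_n.
Here τ₀ = 1/4.7 = 0.212766 and τ_data = 14/14.3 = 0.979021, so τ_n = 1.191787.
Rearranging for μ₀: μ₀ = (μ_n·τ_n − τ_data·x̄)/τ₀ = (5.8787·1.191787 − 0.979021·6.2) / 0.212766 = 0.936228/0.212766 ≈ 4.4.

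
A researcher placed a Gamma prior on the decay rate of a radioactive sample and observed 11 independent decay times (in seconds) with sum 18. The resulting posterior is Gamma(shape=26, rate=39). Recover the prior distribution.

Gamma–exponential conjugacy: posterior shape = α + n, posterior rate = β + Σtᵢ.
So α = 26 − 11 = 15 and β = 39 − 18 = 21.

Gamma(shape=15, rate=21)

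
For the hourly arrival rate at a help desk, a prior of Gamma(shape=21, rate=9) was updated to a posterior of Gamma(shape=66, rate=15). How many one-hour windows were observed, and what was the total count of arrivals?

n = 6 one-hour windows with total 45 arrivals

Gamma–Poisson conjugacy: posterior shape = α + Σxᵢ, posterior rate = β + n.
Matching: Σxᵢ = 66 − 21 = 45 and n = 15 − 9 = 6.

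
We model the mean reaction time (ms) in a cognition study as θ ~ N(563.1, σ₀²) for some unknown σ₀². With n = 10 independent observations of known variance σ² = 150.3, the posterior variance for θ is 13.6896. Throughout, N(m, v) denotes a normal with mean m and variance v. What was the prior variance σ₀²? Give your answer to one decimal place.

σ₀² = 153.5

For the Normal–Normal model with known σ², precisions add: τ_n = τ₀ + n/σ².
So 1/σ₀² = 1/13.6896 − 10/150.3 = 0.073048 − 0.066534 = 0.006514.
Hence σ₀² = 1/0.006514 ≈ 153.5.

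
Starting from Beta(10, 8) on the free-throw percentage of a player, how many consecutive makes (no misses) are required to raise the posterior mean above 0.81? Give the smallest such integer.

After k makes and 0 misses the posterior is Beta(10+k, 8), with mean (10+k)/(10+8+k).
Set (10+k)/(18+k) > 0.81 and solve: k > (0.81·18 − 10)/(1 − 0.81) = 24.105.
The smallest integer exceeding 24.105 is 25.

k = 25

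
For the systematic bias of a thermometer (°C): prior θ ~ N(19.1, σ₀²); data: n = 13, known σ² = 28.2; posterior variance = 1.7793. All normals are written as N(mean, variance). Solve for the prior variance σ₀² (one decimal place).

Posterior precision equals prior precision plus data precision: 1/σ_n² = 1/σ₀² + n/σ².
So 1/σ₀² = 1/1.7793 − 13/28.2 = 0.562019 − 0.460993 = 0.101026.
Hence σ₀² = 1/0.101026 ≈ 9.9.

σ₀² = 9.9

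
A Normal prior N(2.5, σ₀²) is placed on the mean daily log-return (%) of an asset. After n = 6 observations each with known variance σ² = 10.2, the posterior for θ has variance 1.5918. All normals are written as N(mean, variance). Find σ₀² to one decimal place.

For the Normal–Normal model with known σ², precisions add: τ_n = τ₀ + n/σ².
So 1/σ₀² = 1/1.5918 − 6/10.2 = 0.628220 − 0.588235 = 0.039985.
Hence σ₀² = 1/0.039985 ≈ 25.0.

σ₀² = 25.0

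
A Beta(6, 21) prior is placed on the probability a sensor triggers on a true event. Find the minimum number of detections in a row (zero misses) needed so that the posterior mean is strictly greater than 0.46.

k = 12

After k detections and 0 misses the posterior is Beta(6+k, 21), with mean (6+k)/(6+21+k).
Set (6+k)/(27+k) > 0.46 and solve: k > (0.46·27 − 6)/(1 − 0.46) = 11.889.
The smallest integer exceeding 11.889 is 12, and checking k=12: (18)/(39) = 0.4615 > 0.46.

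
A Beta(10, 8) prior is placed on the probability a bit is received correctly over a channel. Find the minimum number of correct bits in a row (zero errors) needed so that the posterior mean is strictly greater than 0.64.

k = 5

After k correct bits and 0 errors the posterior is Beta(10+k, 8), with mean (10+k)/(10+8+k).
Set (10+k)/(18+k) > 0.64 and solve: k > (0.64·18 − 10)/(1 − 0.64) = 4.222.
The smallest integer exceeding 4.222 is 5.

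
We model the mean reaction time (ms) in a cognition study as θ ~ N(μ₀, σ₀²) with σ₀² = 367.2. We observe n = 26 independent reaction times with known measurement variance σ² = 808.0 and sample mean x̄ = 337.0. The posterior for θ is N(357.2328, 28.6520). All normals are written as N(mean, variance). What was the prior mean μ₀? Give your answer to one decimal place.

With known observation variance, the Normal–Normal posterior has precision τ_n = τ₀ + n/σ² and mean μ_n = (τ₀μ₀ + (n/σ²)x̄)/τ_n.
Here τ₀ = 1/367.2 = 0.002723 and τ_data = 26/808.0 = 0.032178, so τ_n = 0.034901.
Rearranging for μ₀: μ₀ = (μ_n·τ_n − τ_data·x̄)/τ₀ = (357.2328·0.034901 − 0.032178·337.0) / 0.002723 = 1.623796/0.002723 ≈ 596.3.

μ₀ = 596.3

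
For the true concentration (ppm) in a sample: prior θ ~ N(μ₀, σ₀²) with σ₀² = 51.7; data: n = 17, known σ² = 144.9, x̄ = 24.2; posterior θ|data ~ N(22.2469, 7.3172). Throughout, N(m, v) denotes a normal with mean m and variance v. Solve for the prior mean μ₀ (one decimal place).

μ₀ = 10.4

With known observation variance, the Normal–Normal posterior has precision τ_n = τ₀ + n/σ² and mean μ_n = (τ₀μ₀ + (n/σ²)x̄)/τ_n.
Here τ₀ = 1/51.7 = 0.019342 and τ_data = 17/144.9 = 0.117322, so τ_n = 0.136664.
Rearranging for μ₀: μ₀ = (μ_n·τ_n − τ_data·x̄)/τ₀ = (22.2469·0.136664 − 0.117322·24.2) / 0.019342 = 0.201158/0.019342 ≈ 10.4.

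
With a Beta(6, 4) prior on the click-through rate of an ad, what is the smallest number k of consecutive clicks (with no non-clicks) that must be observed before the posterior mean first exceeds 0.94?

k = 57

After k clicks and 0 non-clicks the posterior is Beta(6+k, 4), with mean (6+k)/(6+4+k).
Set (6+k)/(10+k) > 0.94 and solve: k > (0.94·10 − 6)/(1 − 0.94) = 56.667.
The smallest integer exceeding 56.667 is 57.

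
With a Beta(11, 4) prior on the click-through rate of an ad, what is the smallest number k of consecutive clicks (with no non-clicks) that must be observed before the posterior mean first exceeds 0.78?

k = 4

After k clicks and 0 non-clicks the posterior is Beta(11+k, 4), with mean (11+k)/(11+4+k).
Set (11+k)/(15+k) > 0.78 and solve: k > (0.78·15 − 11)/(1 − 0.78) = 3.182.
The smallest integer exceeding 3.182 is 4, and checking k=4: (15)/(19) = 0.7895 > 0.78.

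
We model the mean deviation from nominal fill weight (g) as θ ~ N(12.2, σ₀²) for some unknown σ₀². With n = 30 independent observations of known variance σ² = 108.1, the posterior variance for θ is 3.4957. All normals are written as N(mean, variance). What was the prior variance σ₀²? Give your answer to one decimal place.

σ₀² = 117.0

Posterior precision equals prior precision plus data precision: 1/σ_n² = 1/σ₀² + n/σ².
So 1/σ₀² = 1/3.4957 − 30/108.1 = 0.286066 − 0.277521 = 0.008545.
Hence σ₀² = 1/0.008545 ≈ 117.0.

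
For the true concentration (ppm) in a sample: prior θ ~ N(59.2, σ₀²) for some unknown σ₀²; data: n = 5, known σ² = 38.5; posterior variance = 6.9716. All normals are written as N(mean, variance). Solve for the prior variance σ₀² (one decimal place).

σ₀² = 73.7

For the Normal–Normal model with known σ², precisions add: τ_n = τ₀ + n/σ².
So 1/σ₀² = 1/6.9716 − 5/38.5 = 0.143439 − 0.129870 = 0.013569.
Hence σ₀² = 1/0.013569 ≈ 73.7.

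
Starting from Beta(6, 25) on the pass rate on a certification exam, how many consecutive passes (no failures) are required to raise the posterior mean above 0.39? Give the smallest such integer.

k = 10

After k passes and 0 failures the posterior is Beta(6+k, 25), with mean (6+k)/(6+25+k).
Set (6+k)/(31+k) > 0.39 and solve: k > (0.39·31 − 6)/(1 − 0.39) = 9.984.
The smallest integer exceeding 9.984 is 10.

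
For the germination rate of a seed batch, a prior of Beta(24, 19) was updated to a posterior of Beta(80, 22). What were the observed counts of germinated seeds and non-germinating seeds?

56 germinated seeds and 3 non-germinating seeds

Beta is conjugate to the binomial likelihood: posterior = Beta(a+s, b+f).
Match parameters: s=80−24=56, f=22−19=3.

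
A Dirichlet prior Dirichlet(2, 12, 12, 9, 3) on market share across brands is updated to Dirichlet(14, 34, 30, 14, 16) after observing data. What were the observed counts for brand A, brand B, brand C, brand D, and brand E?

counts (12, 22, 18, 5, 13)

For a Dirichlet(α) prior with multinomial counts c, the posterior is Dirichlet(α + c) componentwise.
Counts are posterior − prior componentwise: 14−2=12, 34−12=22, 30−12=18, 14−9=5, 16−3=13.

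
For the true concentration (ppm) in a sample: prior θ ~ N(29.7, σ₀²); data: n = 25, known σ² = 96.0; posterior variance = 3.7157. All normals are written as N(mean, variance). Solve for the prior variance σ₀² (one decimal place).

Posterior precision equals prior precision plus data precision: 1/σ_n² = 1/σ₀² + n/σ².
So 1/σ₀² = 1/3.7157 − 25/96.0 = 0.269128 − 0.260417 = 0.008711.
Hence σ₀² = 1/0.008711 ≈ 114.8.

σ₀² = 114.8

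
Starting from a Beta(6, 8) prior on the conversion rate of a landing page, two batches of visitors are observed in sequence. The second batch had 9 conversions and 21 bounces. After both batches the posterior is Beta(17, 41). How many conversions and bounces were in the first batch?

Sequential conjugate updates are equivalent to a single update on the pooled data, so total successes = posterior α − prior α and total failures = posterior β − prior β.
Total across both batches: 17−6=11 conversions, 41−8=33 bounces.
Subtract the second batch: 11−9=2 conversions and 33−21=12 bounces.

2 conversions and 12 bounces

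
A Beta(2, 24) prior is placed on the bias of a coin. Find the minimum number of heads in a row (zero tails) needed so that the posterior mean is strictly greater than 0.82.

k = 108

After k heads and 0 tails the posterior is Beta(2+k, 24), with mean (2+k)/(2+24+k).
Set (2+k)/(26+k) > 0.82 and solve: k > (0.82·26 − 2)/(1 − 0.82) = 107.333.
The smallest integer exceeding 107.333 is 108, and checking k=108: (110)/(134) = 0.8209 > 0.82.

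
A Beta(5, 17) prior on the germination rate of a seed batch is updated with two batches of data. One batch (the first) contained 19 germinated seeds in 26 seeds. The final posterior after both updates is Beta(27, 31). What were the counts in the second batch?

Sequential conjugate updates are equivalent to a single update on the pooled data, so total successes = posterior α − prior α and total failures = posterior β − prior β.
Total across both batches: 27−5=22 germinated seeds, 31−17=14 non-germinating seeds.
Subtract the first batch: 22−19=3 germinated seeds and 14−7=7 non-germinating seeds.

3 germinated seeds and 7 non-germinating seeds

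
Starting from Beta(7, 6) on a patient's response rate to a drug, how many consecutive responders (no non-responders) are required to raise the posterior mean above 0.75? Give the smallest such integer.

After k responders and 0 non-responders the posterior is Beta(7+k, 6), with mean (7+k)/(7+6+k).
Set (7+k)/(13+k) > 0.75 and solve: k > (0.75·13 − 7)/(1 − 0.75) = 11.000.
The smallest integer exceeding 11.000 is 12.

k = 12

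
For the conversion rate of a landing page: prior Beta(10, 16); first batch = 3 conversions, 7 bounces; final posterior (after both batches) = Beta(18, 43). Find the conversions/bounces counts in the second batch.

5 conversions and 20 bounces

Sequential conjugate updates are equivalent to a single update on the pooled data, so total successes = posterior α − prior α and total failures = posterior β − prior β.
Total across both batches: 18−10=8 conversions, 43−16=27 bounces.
Subtract the first batch: 8−3=5 conversions and 27−7=20 bounces.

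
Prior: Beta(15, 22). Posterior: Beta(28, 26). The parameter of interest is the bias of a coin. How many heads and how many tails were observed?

A Beta(α, β) prior with s successes and f failures in binomial data gives a Beta(α+s, β+f) posterior.
Match parameters: s=28−15=13, f=26−22=4.

13 heads and 4 tails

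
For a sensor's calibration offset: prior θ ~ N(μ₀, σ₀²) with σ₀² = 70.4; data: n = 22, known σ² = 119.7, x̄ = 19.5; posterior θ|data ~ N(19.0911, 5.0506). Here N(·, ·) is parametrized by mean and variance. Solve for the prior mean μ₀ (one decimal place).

The posterior mean is a precision-weighted average: μ_n = (τ₀μ₀ + τ_data·x̄)/(τ₀+τ_data), with τ₀=1/σ₀² and τ_data=n/σ².
Here τ₀ = 1/70.4 = 0.014205 and τ_data = 22/119.7 = 0.183793, so τ_n = 0.197998.
Rearranging for μ₀: μ₀ = (μ_n·τ_n − τ_data·x̄)/τ₀ = (19.0911·0.197998 − 0.183793·19.5) / 0.014205 = 0.196036/0.014205 ≈ 13.8.

μ₀ = 13.8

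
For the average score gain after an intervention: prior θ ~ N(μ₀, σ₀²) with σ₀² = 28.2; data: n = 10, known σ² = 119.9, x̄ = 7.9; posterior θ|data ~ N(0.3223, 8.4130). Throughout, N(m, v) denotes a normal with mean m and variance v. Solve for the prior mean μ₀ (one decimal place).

The posterior mean is a precision-weighted average: μ_n = (τ₀μ₀ + τ_data·x̄)/(τ₀+τ_data), with τ₀=1/σ₀² and τ_data=n/σ².
Here τ₀ = 1/28.2 = 0.035461 and τ_data = 10/119.9 = 0.083403, so τ_n = 0.118864.
Rearranging for μ₀: μ₀ = (μ_n·τ_n − τ_data·x̄)/τ₀ = (0.3223·0.118864 − 0.083403·7.9) / 0.035461 = -0.620574/0.035461 ≈ -17.5.

μ₀ = -17.5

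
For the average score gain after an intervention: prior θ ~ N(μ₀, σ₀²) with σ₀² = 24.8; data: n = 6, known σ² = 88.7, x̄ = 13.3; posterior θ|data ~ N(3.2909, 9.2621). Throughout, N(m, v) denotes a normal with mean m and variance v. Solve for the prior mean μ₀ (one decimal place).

The posterior mean is a precision-weighted average: μ_n = (τ₀μ₀ + τ_data·x̄)/(τ₀+τ_data), with τ₀=1/σ₀² and τ_data=n/σ².
Here τ₀ = 1/24.8 = 0.040323 and τ_data = 6/88.7 = 0.067644, so τ_n = 0.107967.
Rearranging for μ₀: μ₀ = (μ_n·τ_n − τ_data·x̄)/τ₀ = (3.2909·0.107967 − 0.067644·13.3) / 0.040323 = -0.544357/0.040323 ≈ -13.5.

μ₀ = -13.5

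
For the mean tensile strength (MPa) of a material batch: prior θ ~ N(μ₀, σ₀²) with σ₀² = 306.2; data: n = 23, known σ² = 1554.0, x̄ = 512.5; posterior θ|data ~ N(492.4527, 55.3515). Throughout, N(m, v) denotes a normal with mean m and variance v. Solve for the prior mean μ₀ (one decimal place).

With known observation variance, the Normal–Normal posterior has precision τ_n = τ₀ + n/σ² and mean μ_n = (τ₀μ₀ + (n/σ²)x̄)/τ_n.
Here τ₀ = 1/306.2 = 0.003266 and τ_data = 23/1554.0 = 0.014801, so τ_n = 0.018067.
Rearranging for μ₀: μ₀ = (μ_n·τ_n − τ_data·x̄)/τ₀ = (492.4527·0.018067 − 0.014801·512.5) / 0.003266 = 1.311630/0.003266 ≈ 401.6.

μ₀ = 401.6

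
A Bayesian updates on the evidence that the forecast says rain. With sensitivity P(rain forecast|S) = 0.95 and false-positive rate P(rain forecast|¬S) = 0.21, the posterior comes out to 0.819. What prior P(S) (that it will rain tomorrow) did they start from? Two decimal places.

Bayes' rule in odds form gives O(S|E) = O(S)·[P(E|S)/P(E|¬S)], hence O(S) = O(S|E)/LR.
Posterior odds = 0.819/(1−0.819) = 4.5249. LR = 0.95/0.21 = 4.5238.
Prior odds = 4.5249/4.5238 = 1.0002, so P(S) = 1.0002/(1+1.0002) ≈ 0.50.

P(S) = 0.50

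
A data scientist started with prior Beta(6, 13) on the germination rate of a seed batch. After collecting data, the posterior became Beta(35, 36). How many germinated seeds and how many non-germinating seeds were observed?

29 germinated seeds and 23 non-germinating seeds

Under Beta–binomial conjugacy the posterior parameters are (a+s, b+f).
Match parameters: s=35−6=29, f=36−13=23.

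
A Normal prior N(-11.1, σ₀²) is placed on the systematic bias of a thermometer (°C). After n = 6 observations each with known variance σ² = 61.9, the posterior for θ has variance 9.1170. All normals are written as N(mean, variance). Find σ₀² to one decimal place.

σ₀² = 78.4

Posterior precision equals prior precision plus data precision: 1/σ_n² = 1/σ₀² + n/σ².
So 1/σ₀² = 1/9.1170 − 6/61.9 = 0.109685 − 0.096931 = 0.012754.
Hence σ₀² = 1/0.012754 ≈ 78.4.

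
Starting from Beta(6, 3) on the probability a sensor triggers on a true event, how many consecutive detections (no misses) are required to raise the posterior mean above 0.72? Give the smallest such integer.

k = 2

After k detections and 0 misses the posterior is Beta(6+k, 3), with mean (6+k)/(6+3+k).
Set (6+k)/(9+k) > 0.72 and solve: k > (0.72·9 − 6)/(1 − 0.72) = 1.714.
The smallest integer exceeding 1.714 is 2, and checking k=2: (8)/(11) = 0.7273 > 0.72.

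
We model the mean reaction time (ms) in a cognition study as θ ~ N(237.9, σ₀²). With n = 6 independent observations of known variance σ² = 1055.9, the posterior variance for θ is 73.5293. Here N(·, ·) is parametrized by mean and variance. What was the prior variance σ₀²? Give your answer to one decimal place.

σ₀² = 126.3

For the Normal–Normal model with known σ², precisions add: τ_n = τ₀ + n/σ².
So 1/σ₀² = 1/73.5293 − 6/1055.9 = 0.013600 − 0.005682 = 0.007918.
Hence σ₀² = 1/0.007918 ≈ 126.3.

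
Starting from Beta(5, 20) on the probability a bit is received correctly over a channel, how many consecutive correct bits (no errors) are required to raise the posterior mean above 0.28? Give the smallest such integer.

After k correct bits and 0 errors the posterior is Beta(5+k, 20), with mean (5+k)/(5+20+k).
Set (5+k)/(25+k) > 0.28 and solve: k > (0.28·25 − 5)/(1 − 0.28) = 2.778.
The smallest integer exceeding 2.778 is 3, and checking k=3: (8)/(28) = 0.2857 > 0.28.

k = 3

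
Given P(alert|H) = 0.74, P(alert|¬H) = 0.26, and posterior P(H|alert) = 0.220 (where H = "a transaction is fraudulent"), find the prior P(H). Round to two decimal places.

Bayes' rule in odds form gives O(H|E) = O(H)·[P(E|H)/P(E|¬H)], hence O(H) = O(H|E)/LR.
Posterior odds = 0.220/(1−0.220) = 0.2821. LR = 0.74/0.26 = 2.8462.
Prior odds = 0.2821/2.8462 = 0.0991, so P(H) = 0.0991/(1+0.0991) ≈ 0.09.

P(H) = 0.09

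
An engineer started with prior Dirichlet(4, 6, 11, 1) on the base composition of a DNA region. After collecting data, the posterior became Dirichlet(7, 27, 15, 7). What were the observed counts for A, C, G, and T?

For a Dirichlet(α) prior with multinomial counts c, the posterior is Dirichlet(α + c) componentwise.
Counts are posterior − prior componentwise: 7−4=3, 27−6=21, 15−11=4, 7−1=6.

counts (3, 21, 4, 6)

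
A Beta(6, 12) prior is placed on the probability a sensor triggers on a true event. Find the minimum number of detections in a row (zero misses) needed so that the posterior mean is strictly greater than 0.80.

After k detections and 0 misses the posterior is Beta(6+k, 12), with mean (6+k)/(6+12+k).
Set (6+k)/(18+k) > 0.80 and solve: k > (0.80·18 − 6)/(1 − 0.80) = 42.000.
The smallest integer exceeding 42.000 is 43, and checking k=43: (49)/(61) = 0.8033 > 0.80.

k = 43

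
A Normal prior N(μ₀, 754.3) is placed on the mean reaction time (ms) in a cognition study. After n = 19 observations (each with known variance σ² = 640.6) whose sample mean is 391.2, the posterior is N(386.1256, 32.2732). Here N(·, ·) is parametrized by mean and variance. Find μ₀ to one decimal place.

With known observation variance, the Normal–Normal posterior has precision τ_n = τ₀ + n/σ² and mean μ_n = (τ₀μ₀ + (n/σ²)x̄)/τ_n.
Here τ₀ = 1/754.3 = 0.001326 and τ_data = 19/640.6 = 0.029660, so τ_n = 0.030986.
Rearranging for μ₀: μ₀ = (μ_n·τ_n − τ_data·x̄)/τ₀ = (386.1256·0.030986 − 0.029660·391.2) / 0.001326 = 0.361496/0.001326 ≈ 272.6.

μ₀ = 272.6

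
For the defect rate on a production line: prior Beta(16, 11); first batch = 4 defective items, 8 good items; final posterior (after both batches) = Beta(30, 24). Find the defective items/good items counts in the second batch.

10 defective items and 5 good items

Because Beta–binomial updating is additive in the counts, the combined data contributed (α_post−α_prior, β_post−β_prior) successes and failures.
Total across both batches: 30−16=14 defective items, 24−11=13 good items.
Subtract the first batch: 14−4=10 defective items and 13−8=5 good items.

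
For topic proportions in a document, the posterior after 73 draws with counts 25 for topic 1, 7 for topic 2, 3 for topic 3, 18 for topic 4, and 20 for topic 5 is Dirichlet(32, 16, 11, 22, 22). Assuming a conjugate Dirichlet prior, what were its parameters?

For a Dirichlet(α) prior with multinomial counts c, the posterior is Dirichlet(α + c) componentwise.
Subtract each count from the matching posterior parameter: 32−25=7, 16−7=9, 11−3=8, 22−18=4, 22−20=2.

Dirichlet(7, 9, 8, 4, 2)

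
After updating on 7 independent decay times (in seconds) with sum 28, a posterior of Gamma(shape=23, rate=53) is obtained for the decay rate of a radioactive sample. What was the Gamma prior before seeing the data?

Gamma(shape=16, rate=25)

Gamma–exponential conjugacy: posterior shape = α + n, posterior rate = β + Σtᵢ.
So α = 23 − 7 = 16 and β = 53 − 28 = 25.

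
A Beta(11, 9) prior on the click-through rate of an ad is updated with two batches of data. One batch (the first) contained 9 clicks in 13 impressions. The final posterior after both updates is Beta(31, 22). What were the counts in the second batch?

11 clicks and 9 non-clicks

Sequential conjugate updates are equivalent to a single update on the pooled data, so total successes = posterior α − prior α and total failures = posterior β − prior β.
Total across both batches: 31−11=20 clicks, 22−9=13 non-clicks.
Subtract the first batch: 20−9=11 clicks and 13−4=9 non-clicks.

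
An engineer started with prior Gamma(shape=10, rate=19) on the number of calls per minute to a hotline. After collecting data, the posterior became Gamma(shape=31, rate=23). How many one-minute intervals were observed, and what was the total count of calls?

A Gamma(α, β) prior (rate parametrization) on a Poisson rate with n observations summing to S gives posterior Gamma(α+S, β+n).
Matching: Σxᵢ = 31 − 10 = 21 and n = 23 − 19 = 4.

n = 4 one-minute intervals with total 21 calls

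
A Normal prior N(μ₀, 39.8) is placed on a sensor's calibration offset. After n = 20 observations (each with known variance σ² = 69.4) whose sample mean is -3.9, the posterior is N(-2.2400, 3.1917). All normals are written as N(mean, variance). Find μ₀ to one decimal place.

With known observation variance, the Normal–Normal posterior has precision τ_n = τ₀ + n/σ² and mean μ_n = (τ₀μ₀ + (n/σ²)x̄)/τ_n.
Here τ₀ = 1/39.8 = 0.025126 and τ_data = 20/69.4 = 0.288184, so τ_n = 0.313310.
Rearranging for μ₀: μ₀ = (μ_n·τ_n − τ_data·x̄)/τ₀ = (-2.2400·0.313310 − 0.288184·-3.9) / 0.025126 = 0.422103/0.025126 ≈ 16.8.

μ₀ = 16.8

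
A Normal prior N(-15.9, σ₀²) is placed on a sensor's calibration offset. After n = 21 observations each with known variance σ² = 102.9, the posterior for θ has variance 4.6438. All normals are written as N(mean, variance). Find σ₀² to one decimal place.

Posterior precision equals prior precision plus data precision: 1/σ_n² = 1/σ₀² + n/σ².
So 1/σ₀² = 1/4.6438 − 21/102.9 = 0.215341 − 0.204082 = 0.011259.
Hence σ₀² = 1/0.011259 ≈ 88.8.

σ₀² = 88.8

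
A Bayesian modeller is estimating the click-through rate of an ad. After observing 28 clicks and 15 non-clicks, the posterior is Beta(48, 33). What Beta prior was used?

Beta(20, 18)

A Beta(α, β) prior with s successes and f failures in binomial data gives a Beta(α+s, β+f) posterior.
So α = 48 − 28 = 20 and β = 33 − 15 = 18.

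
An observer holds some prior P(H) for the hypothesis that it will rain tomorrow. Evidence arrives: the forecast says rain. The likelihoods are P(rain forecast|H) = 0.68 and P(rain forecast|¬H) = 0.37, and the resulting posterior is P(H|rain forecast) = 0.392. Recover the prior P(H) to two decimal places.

P(H) = 0.26

In odds form, posterior odds = prior odds × likelihood ratio, so prior odds = posterior odds ÷ LR.
Posterior odds = 0.392/(1−0.392) = 0.6447. LR = 0.68/0.37 = 1.8378.
Prior odds = 0.6447/1.8378 = 0.3508, so P(H) = 0.3508/(1+0.3508) ≈ 0.26.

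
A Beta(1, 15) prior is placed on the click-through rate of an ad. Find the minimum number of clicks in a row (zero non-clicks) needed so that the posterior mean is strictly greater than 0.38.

k = 9

After k clicks and 0 non-clicks the posterior is Beta(1+k, 15), with mean (1+k)/(1+15+k).
Set (1+k)/(16+k) > 0.38 and solve: k > (0.38·16 − 1)/(1 − 0.38) = 8.194.
The smallest integer exceeding 8.194 is 9.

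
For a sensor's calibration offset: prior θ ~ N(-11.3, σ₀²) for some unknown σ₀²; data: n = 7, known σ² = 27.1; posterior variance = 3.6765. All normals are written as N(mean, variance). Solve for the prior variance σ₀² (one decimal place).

For the Normal–Normal model with known σ², precisions add: τ_n = τ₀ + n/σ².
So 1/σ₀² = 1/3.6765 − 7/27.1 = 0.271998 − 0.258303 = 0.013695.
Hence σ₀² = 1/0.013695 ≈ 73.0.

σ₀² = 73.0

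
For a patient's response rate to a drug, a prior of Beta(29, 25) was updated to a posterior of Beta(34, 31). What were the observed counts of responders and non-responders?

Under Beta–binomial conjugacy the posterior parameters are (α+s, β+f).
Match parameters: s=34−29=5, f=31−25=6.

5 responders and 6 non-responders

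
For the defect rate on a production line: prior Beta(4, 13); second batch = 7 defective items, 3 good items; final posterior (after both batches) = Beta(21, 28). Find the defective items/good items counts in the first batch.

Sequential conjugate updates are equivalent to a single update on the pooled data, so total successes = posterior α − prior α and total failures = posterior β − prior β.
Total across both batches: 21−4=17 defective items, 28−13=15 good items.
Subtract the second batch: 17−7=10 defective items and 15−3=12 good items.

10 defective items and 12 good items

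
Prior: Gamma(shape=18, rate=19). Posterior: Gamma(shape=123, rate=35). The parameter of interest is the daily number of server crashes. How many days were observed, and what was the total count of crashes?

n = 16 days with total 105 crashes

Gamma–Poisson conjugacy: posterior shape = α + Σxᵢ, posterior rate = β + n.
Matching: Σxᵢ = 123 − 18 = 105 and n = 35 − 19 = 16.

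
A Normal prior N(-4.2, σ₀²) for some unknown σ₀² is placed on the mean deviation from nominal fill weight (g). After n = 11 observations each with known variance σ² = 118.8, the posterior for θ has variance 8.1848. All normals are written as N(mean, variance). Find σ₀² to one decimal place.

σ₀² = 33.8

Posterior precision equals prior precision plus data precision: 1/σ_n² = 1/σ₀² + n/σ².
So 1/σ₀² = 1/8.1848 − 11/118.8 = 0.122178 − 0.092593 = 0.029585.
Hence σ₀² = 1/0.029585 ≈ 33.8.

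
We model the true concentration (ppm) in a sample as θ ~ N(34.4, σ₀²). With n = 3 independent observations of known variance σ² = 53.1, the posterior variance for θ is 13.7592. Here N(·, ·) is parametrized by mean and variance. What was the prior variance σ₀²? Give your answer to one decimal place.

σ₀² = 61.8

Posterior precision equals prior precision plus data precision: 1/σ_n² = 1/σ₀² + n/σ².
So 1/σ₀² = 1/13.7592 − 3/53.1 = 0.072679 − 0.056497 = 0.016182.
Hence σ₀² = 1/0.016182 ≈ 61.8.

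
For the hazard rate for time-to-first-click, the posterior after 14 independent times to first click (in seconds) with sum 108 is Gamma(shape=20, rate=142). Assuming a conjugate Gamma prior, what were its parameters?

For an exponential likelihood with a Gamma(α, β) prior on the rate, n observations with total T give posterior Gamma(α+n, β+T).
So α = 20 − 14 = 6 and β = 142 − 108 = 34.

Gamma(shape=6, rate=34)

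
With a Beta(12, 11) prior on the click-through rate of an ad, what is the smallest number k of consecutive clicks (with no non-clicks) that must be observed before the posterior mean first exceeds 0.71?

After k clicks and 0 non-clicks the posterior is Beta(12+k, 11), with mean (12+k)/(12+11+k).
Set (12+k)/(23+k) > 0.71 and solve: k > (0.71·23 − 12)/(1 − 0.71) = 14.931.
The smallest integer exceeding 14.931 is 15, and checking k=15: (27)/(38) = 0.7105 > 0.71.

k = 15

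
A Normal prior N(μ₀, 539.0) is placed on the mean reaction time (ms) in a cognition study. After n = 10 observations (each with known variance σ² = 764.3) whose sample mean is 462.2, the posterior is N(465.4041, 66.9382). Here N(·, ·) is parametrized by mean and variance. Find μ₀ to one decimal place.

With known observation variance, the Normal–Normal posterior has precision τ_n = τ₀ + n/σ² and mean μ_n = (τ₀μ₀ + (n/σ²)x̄)/τ_n.
Here τ₀ = 1/539.0 = 0.001855 and τ_data = 10/764.3 = 0.013084, so τ_n = 0.014939.
Rearranging for μ₀: μ₀ = (μ_n·τ_n − τ_data·x̄)/τ₀ = (465.4041·0.014939 − 0.013084·462.2) / 0.001855 = 0.905247/0.001855 ≈ 488.0.

μ₀ = 488.0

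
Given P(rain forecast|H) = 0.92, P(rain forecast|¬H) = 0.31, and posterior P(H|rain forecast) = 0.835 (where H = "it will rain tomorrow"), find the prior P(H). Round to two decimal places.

Bayes' rule in odds form gives O(H|E) = O(H)·[P(E|H)/P(E|¬H)], hence O(H) = O(H|E)/LR.
Posterior odds = 0.835/(1−0.835) = 5.0606. LR = 0.92/0.31 = 2.9677.
Prior odds = 5.0606/2.9677 = 1.7052, so P(H) = 1.7052/(1+1.7052) ≈ 0.63.

P(H) = 0.63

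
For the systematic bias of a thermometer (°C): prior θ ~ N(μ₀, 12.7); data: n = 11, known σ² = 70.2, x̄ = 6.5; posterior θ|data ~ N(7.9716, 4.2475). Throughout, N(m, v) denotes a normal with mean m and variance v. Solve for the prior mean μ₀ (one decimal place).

With known observation variance, the Normal–Normal posterior has precision τ_n = τ₀ + n/σ² and mean μ_n = (τ₀μ₀ + (n/σ²)x̄)/τ_n.
Here τ₀ = 1/12.7 = 0.078740 and τ_data = 11/70.2 = 0.156695, so τ_n = 0.235435.
Rearranging for μ₀: μ₀ = (μ_n·τ_n − τ_data·x̄)/τ₀ = (7.9716·0.235435 − 0.156695·6.5) / 0.078740 = 0.858276/0.078740 ≈ 10.9.

μ₀ = 10.9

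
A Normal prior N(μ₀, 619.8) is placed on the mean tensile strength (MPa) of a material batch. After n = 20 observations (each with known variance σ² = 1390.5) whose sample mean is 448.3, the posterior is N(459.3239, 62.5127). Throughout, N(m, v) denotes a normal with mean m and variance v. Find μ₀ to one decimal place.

μ₀ = 557.6

With known observation variance, the Normal–Normal posterior has precision τ_n = τ₀ + n/σ² and mean μ_n = (τ₀μ₀ + (n/σ²)x̄)/τ_n.
Here τ₀ = 1/619.8 = 0.001613 and τ_data = 20/1390.5 = 0.014383, so τ_n = 0.015996.
Rearranging for μ₀: μ₀ = (μ_n·τ_n − τ_data·x̄)/τ₀ = (459.3239·0.015996 − 0.014383·448.3) / 0.001613 = 0.899446/0.001613 ≈ 557.6.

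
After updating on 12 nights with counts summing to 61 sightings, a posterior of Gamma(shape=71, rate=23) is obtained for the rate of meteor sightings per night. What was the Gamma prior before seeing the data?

Gamma–Poisson conjugacy: posterior shape = α + Σxᵢ, posterior rate = β + n.
So α = 71 − 61 = 10 and β = 23 − 12 = 11.

Gamma(shape=10, rate=11)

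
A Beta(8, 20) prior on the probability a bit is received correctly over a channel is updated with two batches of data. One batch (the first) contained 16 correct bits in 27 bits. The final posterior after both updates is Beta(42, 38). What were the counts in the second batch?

18 correct bits and 7 errors

Because Beta–binomial updating is additive in the counts, the combined data contributed (α_post−α_prior, β_post−β_prior) successes and failures.
Total across both batches: 42−8=34 correct bits, 38−20=18 errors.
Subtract the first batch: 34−16=18 correct bits and 18−11=7 errors.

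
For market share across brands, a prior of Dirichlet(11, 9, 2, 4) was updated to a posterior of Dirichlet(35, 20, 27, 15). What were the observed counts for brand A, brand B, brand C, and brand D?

For a Dirichlet(α) prior with multinomial counts c, the posterior is Dirichlet(α + c) componentwise.
Counts are posterior − prior componentwise: 35−11=24, 20−9=11, 27−2=25, 15−4=11.

counts (24, 11, 25, 11)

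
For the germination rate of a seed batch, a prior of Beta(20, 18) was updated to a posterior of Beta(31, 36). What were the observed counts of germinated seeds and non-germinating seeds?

Under Beta–binomial conjugacy the posterior parameters are (α+s, β+f).
So s = 31 − 20 = 11 and f = 36 − 18 = 18.

11 germinated seeds and 18 non-germinating seeds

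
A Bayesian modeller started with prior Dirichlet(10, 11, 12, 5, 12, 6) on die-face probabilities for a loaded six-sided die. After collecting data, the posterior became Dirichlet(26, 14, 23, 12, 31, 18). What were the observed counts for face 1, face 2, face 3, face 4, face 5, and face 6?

For a Dirichlet(α) prior with multinomial counts c, the posterior is Dirichlet(α + c) componentwise.
Counts are posterior − prior componentwise: 26−10=16, 14−11=3, 23−12=11, 12−5=7, 31−12=19, 18−6=12.

counts (16, 3, 11, 7, 19, 12)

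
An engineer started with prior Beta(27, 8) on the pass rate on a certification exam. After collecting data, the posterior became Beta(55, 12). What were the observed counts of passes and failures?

A Beta(a, b) prior with s successes and f failures in binomial data gives a Beta(a+s, b+f) posterior.
Match parameters: s=55−27=28, f=12−8=4.

28 passes and 4 failures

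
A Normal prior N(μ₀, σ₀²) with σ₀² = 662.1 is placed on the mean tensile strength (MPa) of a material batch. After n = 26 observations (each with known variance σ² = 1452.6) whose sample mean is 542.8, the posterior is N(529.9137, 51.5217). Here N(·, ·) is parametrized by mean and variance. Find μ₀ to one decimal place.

The posterior mean is a precision-weighted average: μ_n = (τ₀μ₀ + τ_data·x̄)/(τ₀+τ_data), with τ₀=1/σ₀² and τ_data=n/σ².
Here τ₀ = 1/662.1 = 0.001510 and τ_data = 26/1452.6 = 0.017899, so τ_n = 0.019409.
Rearranging for μ₀: μ₀ = (μ_n·τ_n − τ_data·x̄)/τ₀ = (529.9137·0.019409 − 0.017899·542.8) / 0.001510 = 0.569518/0.001510 ≈ 377.2.

μ₀ = 377.2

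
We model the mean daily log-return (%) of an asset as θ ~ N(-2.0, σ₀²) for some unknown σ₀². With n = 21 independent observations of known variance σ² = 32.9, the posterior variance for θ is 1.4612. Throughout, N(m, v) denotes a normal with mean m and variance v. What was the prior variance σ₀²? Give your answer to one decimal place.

σ₀² = 21.7

For the Normal–Normal model with known σ², precisions add: τ_n = τ₀ + n/σ².
So 1/σ₀² = 1/1.4612 − 21/32.9 = 0.684369 − 0.638298 = 0.046071.
Hence σ₀² = 1/0.046071 ≈ 21.7.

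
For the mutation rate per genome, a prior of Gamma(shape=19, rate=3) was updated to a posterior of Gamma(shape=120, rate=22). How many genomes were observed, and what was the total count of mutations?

n = 19 genomes with total 101 mutations

A Gamma(α, β) prior (rate parametrization) on a Poisson rate with n observations summing to S gives posterior Gamma(α+S, β+n).
Matching: Σxᵢ = 120 − 19 = 101 and n = 22 − 3 = 19.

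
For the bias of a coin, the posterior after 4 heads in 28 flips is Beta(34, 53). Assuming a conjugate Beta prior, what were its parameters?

A Beta(a, b) prior with s successes and f failures in binomial data gives a Beta(a+s, b+f) posterior.
So a = 34 − 4 = 30 and b = 53 − 24 = 29.

Beta(30, 29)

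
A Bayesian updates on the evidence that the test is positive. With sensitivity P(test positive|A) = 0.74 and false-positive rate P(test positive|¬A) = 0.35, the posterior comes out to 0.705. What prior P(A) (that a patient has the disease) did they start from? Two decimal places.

In odds form, posterior odds = prior odds × likelihood ratio, so prior odds = posterior odds ÷ LR.
Posterior odds = 0.705/(1−0.705) = 2.3898. LR = 0.74/0.35 = 2.1143.
Prior odds = 2.3898/2.1143 = 1.1303, so P(A) = 1.1303/(1+1.1303) ≈ 0.53.

P(A) = 0.53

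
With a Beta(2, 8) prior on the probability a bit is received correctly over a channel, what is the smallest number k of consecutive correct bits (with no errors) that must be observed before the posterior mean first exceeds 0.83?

k = 38

After k correct bits and 0 errors the posterior is Beta(2+k, 8), with mean (2+k)/(2+8+k).
Set (2+k)/(10+k) > 0.83 and solve: k > (0.83·10 − 2)/(1 − 0.83) = 37.059.
The smallest integer exceeding 37.059 is 38.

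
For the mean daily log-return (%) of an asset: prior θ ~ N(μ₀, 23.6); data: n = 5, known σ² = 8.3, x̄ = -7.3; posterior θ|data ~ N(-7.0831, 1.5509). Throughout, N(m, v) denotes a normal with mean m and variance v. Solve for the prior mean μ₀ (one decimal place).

μ₀ = -4.0

With known observation variance, the Normal–Normal posterior has precision τ_n = τ₀ + n/σ² and mean μ_n = (τ₀μ₀ + (n/σ²)x̄)/τ_n.
Here τ₀ = 1/23.6 = 0.042373 and τ_data = 5/8.3 = 0.602410, so τ_n = 0.644783.
Rearranging for μ₀: μ₀ = (μ_n·τ_n − τ_data·x̄)/τ₀ = (-7.0831·0.644783 − 0.602410·-7.3) / 0.042373 = -0.169469/0.042373 ≈ -4.0.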